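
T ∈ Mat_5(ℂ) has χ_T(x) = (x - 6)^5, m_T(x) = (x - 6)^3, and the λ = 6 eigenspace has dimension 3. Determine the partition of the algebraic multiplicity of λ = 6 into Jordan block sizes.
Block sizes for λ = 6: [3, 1, 1]

Step 1 — from the characteristic polynomial, algebraic multiplicity of λ = 6 is 5. From dim ker(T − (6)·I) = 3, there are exactly 3 Jordan blocks for λ = 6.
Step 2 — from the minimal polynomial, the factor (x − 6)^3 tells us the largest block for λ = 6 has size 3.
Step 3 — with total size 5, 3 blocks, and largest block 3, the block sizes (in nonincreasing order) are [3, 1, 1].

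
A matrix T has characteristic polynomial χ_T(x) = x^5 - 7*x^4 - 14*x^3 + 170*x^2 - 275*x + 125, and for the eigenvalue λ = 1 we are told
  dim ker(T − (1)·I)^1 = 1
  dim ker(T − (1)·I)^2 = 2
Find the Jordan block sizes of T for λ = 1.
Block sizes for λ = 1: [2]

From the dimensions of kernels of powers, the number of Jordan blocks of size at least j is d_j − d_{j−1} where d_j = dim ker(N^j) (with d_0 = 0). Computing the differences gives [1, 1].
The number of blocks of size exactly k is (#blocks of size ≥ k) − (#blocks of size ≥ k + 1), so the partition is: 1 block(s) of size 2.
In nonincreasing order the block sizes are [2].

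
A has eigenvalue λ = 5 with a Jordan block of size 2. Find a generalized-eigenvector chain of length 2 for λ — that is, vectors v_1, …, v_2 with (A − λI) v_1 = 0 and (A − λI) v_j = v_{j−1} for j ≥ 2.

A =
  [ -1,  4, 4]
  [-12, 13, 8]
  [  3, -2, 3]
A Jordan chain for λ = 5 of length 2:
v_1 = (-6, -12, 3)ᵀ
v_2 = (1, 0, 0)ᵀ

Let N = A − (5)·I. We want v_2 with N^2 v_2 = 0 but N^1 v_2 ≠ 0; then v_{j-1} := N · v_j for j = 2, …, 2.

Pick v_2 = (1, 0, 0)ᵀ.
Then v_1 = N · v_2 = (-6, -12, 3)ᵀ.

Sanity check: (A − (5)·I) v_1 = (0, 0, 0)ᵀ = 0. ✓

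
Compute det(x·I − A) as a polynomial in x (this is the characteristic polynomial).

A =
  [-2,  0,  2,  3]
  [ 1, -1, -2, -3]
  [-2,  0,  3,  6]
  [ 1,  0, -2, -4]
x^4 + 4*x^3 + 6*x^2 + 4*x + 1

Expanding det(x·I − A) (e.g. by cofactor expansion or by noting that A is similar to its Jordan form J, which has the same characteristic polynomial as A) gives
  χ_A(x) = x^4 + 4*x^3 + 6*x^2 + 4*x + 1
which factors as (x + 1)^4. The eigenvalues (with algebraic multiplicities) are λ = -1 with multiplicity 4.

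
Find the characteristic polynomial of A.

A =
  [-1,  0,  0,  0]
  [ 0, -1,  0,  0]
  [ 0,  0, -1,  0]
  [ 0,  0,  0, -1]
x^4 + 4*x^3 + 6*x^2 + 4*x + 1

Expanding det(x·I − A) (e.g. by cofactor expansion or by noting that A is similar to its Jordan form J, which has the same characteristic polynomial as A) gives
  χ_A(x) = x^4 + 4*x^3 + 6*x^2 + 4*x + 1
which factors as (x + 1)^4. The eigenvalues (with algebraic multiplicities) are λ = -1 with multiplicity 4.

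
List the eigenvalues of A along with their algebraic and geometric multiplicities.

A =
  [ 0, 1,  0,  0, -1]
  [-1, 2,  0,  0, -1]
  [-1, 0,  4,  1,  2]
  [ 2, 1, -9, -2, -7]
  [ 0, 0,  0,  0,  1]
λ = 1: alg = 5, geom = 3

Step 1 — factor the characteristic polynomial to read off the algebraic multiplicities:
  χ_A(x) = (x - 1)^5

Step 2 — compute geometric multiplicities via the rank-nullity identity g(λ) = n − rank(A − λI):
  rank(A − (1)·I) = 2, so dim ker(A − (1)·I) = n − 2 = 3

Summary:
  λ = 1: algebraic multiplicity = 5, geometric multiplicity = 3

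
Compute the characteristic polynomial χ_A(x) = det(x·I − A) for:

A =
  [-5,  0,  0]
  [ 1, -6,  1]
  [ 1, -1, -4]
x^3 + 15*x^2 + 75*x + 125

Expanding det(x·I − A) (e.g. by cofactor expansion or by noting that A is similar to its Jordan form J, which has the same characteristic polynomial as A) gives
  χ_A(x) = x^3 + 15*x^2 + 75*x + 125
which factors as (x + 5)^3. The eigenvalues (with algebraic multiplicities) are λ = -5 with multiplicity 3.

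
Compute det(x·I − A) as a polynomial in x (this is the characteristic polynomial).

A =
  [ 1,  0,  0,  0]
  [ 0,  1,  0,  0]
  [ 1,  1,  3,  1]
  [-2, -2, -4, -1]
x^4 - 4*x^3 + 6*x^2 - 4*x + 1

Expanding det(x·I − A) (e.g. by cofactor expansion or by noting that A is similar to its Jordan form J, which has the same characteristic polynomial as A) gives
  χ_A(x) = x^4 - 4*x^3 + 6*x^2 - 4*x + 1
which factors as (x - 1)^4. The eigenvalues (with algebraic multiplicities) are λ = 1 with multiplicity 4.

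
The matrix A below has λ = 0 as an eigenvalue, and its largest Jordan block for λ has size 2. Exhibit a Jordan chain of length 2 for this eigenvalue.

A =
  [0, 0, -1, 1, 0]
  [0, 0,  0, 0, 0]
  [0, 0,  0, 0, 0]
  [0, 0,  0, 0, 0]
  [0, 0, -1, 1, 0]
A Jordan chain for λ = 0 of length 2:
v_1 = (-1, 0, 0, 0, -1)ᵀ
v_2 = (0, 0, 1, 0, 0)ᵀ

Let N = A − (0)·I. We want v_2 with N^2 v_2 = 0 but N^1 v_2 ≠ 0; then v_{j-1} := N · v_j for j = 2, …, 2.

Pick v_2 = (0, 0, 1, 0, 0)ᵀ.
Then v_1 = N · v_2 = (-1, 0, 0, 0, -1)ᵀ.

Sanity check: (A − (0)·I) v_1 = (0, 0, 0, 0, 0)ᵀ = 0. ✓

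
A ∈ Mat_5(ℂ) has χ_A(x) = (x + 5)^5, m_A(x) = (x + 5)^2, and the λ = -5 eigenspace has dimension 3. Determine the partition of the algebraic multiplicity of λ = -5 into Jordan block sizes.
Block sizes for λ = -5: [2, 2, 1]

Step 1 — from the characteristic polynomial, algebraic multiplicity of λ = -5 is 5. From dim ker(A − (-5)·I) = 3, there are exactly 3 Jordan blocks for λ = -5.
Step 2 — from the minimal polynomial, the factor (x + 5)^2 tells us the largest block for λ = -5 has size 2.
Step 3 — with total size 5, 3 blocks, and largest block 2, the block sizes (in nonincreasing order) are [2, 2, 1].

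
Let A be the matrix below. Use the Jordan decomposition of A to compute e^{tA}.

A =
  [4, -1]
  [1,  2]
e^{tA} =
  [t*exp(3*t) + exp(3*t), -t*exp(3*t)]
  [t*exp(3*t), -t*exp(3*t) + exp(3*t)]

Strategy: write A = P · J · P⁻¹ where J is a Jordan canonical form, so e^{tA} = P · e^{tJ} · P⁻¹, and e^{tJ} can be computed block-by-block.

A has Jordan form
J =
  [3, 1]
  [0, 3]
(up to reordering of blocks).

Per-block formulas:
  For a 2×2 Jordan block J_2(3): exp(t · J_2(3)) = e^(3t)·(I + t·N), where N is the 2×2 nilpotent shift.

After assembling e^{tJ} and conjugating by P, we get:

e^{tA} =
  [t*exp(3*t) + exp(3*t), -t*exp(3*t)]
  [t*exp(3*t), -t*exp(3*t) + exp(3*t)]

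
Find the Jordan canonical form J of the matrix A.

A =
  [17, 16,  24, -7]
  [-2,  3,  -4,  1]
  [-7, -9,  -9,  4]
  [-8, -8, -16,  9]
J_2(5) ⊕ J_2(5)

The characteristic polynomial is
  det(x·I − A) = x^4 - 20*x^3 + 150*x^2 - 500*x + 625 = (x - 5)^4

Eigenvalues and multiplicities (the geometric multiplicity of λ is n − rank(A − λI), which equals the number of Jordan blocks for λ):
  λ = 5: algebraic multiplicity = 4, geometric multiplicity = 2

Determining the block sizes for each eigenvalue:
  λ = 5: with am = 4 and gm = 2, the partition is not yet determined (e.g. several partitions of 4 into 2 parts exist). Let N = A − (5)·I. Computing rank(N^1) = 2, rank(N^2) = 0; the number of blocks of size ≥ j is rank(N^{j−1}) − rank(N^j), giving [2, 2]. So we have 2 block(s) of size 2 → block sizes [2, 2]

Assembling the blocks gives a Jordan form
J =
  [5, 1, 0, 0]
  [0, 5, 0, 0]
  [0, 0, 5, 1]
  [0, 0, 0, 5]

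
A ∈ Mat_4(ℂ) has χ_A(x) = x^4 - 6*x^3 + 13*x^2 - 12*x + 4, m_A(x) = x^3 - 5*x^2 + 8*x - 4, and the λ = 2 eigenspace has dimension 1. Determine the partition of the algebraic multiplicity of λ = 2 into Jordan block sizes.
Block sizes for λ = 2: [2]

Step 1 — from the characteristic polynomial, algebraic multiplicity of λ = 2 is 2. From dim ker(A − (2)·I) = 1, there are exactly 1 Jordan blocks for λ = 2.
Step 2 — from the minimal polynomial, the factor (x − 2)^2 tells us the largest block for λ = 2 has size 2.
Step 3 — with total size 2, 1 blocks, and largest block 2, the block sizes (in nonincreasing order) are [2].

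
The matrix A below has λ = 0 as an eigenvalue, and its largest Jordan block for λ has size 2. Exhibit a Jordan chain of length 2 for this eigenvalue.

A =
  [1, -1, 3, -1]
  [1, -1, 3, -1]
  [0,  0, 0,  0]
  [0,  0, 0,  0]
A Jordan chain for λ = 0 of length 2:
v_1 = (1, 1, 0, 0)ᵀ
v_2 = (1, 0, 0, 0)ᵀ

Let N = A − (0)·I. We want v_2 with N^2 v_2 = 0 but N^1 v_2 ≠ 0; then v_{j-1} := N · v_j for j = 2, …, 2.

Pick v_2 = (1, 0, 0, 0)ᵀ.
Then v_1 = N · v_2 = (1, 1, 0, 0)ᵀ.

Sanity check: (A − (0)·I) v_1 = (0, 0, 0, 0)ᵀ = 0. ✓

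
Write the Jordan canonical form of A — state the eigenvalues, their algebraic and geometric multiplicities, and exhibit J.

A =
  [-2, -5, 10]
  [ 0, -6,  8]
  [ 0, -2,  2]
J_2(-2) ⊕ J_1(-2)

The characteristic polynomial is
  det(x·I − A) = x^3 + 6*x^2 + 12*x + 8 = (x + 2)^3

Eigenvalues and multiplicities (the geometric multiplicity of λ is n − rank(A − λI), which equals the number of Jordan blocks for λ):
  λ = -2: algebraic multiplicity = 3, geometric multiplicity = 2

Determining the block sizes for each eigenvalue:
  λ = -2: 2 blocks summing to 3 forces exactly one block of size 2 and the rest size 1 → block sizes [2, 1]

Assembling the blocks gives a Jordan form
J =
  [-2,  1,  0]
  [ 0, -2,  0]
  [ 0,  0, -2]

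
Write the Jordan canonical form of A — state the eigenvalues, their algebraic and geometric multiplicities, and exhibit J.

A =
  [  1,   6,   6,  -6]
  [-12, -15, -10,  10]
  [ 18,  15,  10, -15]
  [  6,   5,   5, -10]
J_2(-5) ⊕ J_1(-5) ⊕ J_1(1)

The characteristic polynomial is
  det(x·I − A) = x^4 + 14*x^3 + 60*x^2 + 50*x - 125 = (x - 1)*(x + 5)^3

Eigenvalues and multiplicities (the geometric multiplicity of λ is n − rank(A − λI), which equals the number of Jordan blocks for λ):
  λ = -5: algebraic multiplicity = 3, geometric multiplicity = 2
  λ = 1: algebraic multiplicity = 1, geometric multiplicity = 1

Determining the block sizes for each eigenvalue:
  λ = -5: 2 blocks summing to 3 forces exactly one block of size 2 and the rest size 1 → block sizes [2, 1]
  λ = 1: one block (gm = 1), so the single block has size am = 1 → block sizes [1]

Assembling the blocks gives a Jordan form
J =
  [-5,  1,  0, 0]
  [ 0, -5,  0, 0]
  [ 0,  0, -5, 0]
  [ 0,  0,  0, 1]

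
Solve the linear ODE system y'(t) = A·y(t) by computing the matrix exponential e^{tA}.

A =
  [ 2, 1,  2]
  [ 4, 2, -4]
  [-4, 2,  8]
e^{tA} =
  [-2*t*exp(4*t) + exp(4*t), t*exp(4*t), 2*t*exp(4*t)]
  [4*t*exp(4*t), -2*t*exp(4*t) + exp(4*t), -4*t*exp(4*t)]
  [-4*t*exp(4*t), 2*t*exp(4*t), 4*t*exp(4*t) + exp(4*t)]

Strategy: write A = P · J · P⁻¹ where J is a Jordan canonical form, so e^{tA} = P · e^{tJ} · P⁻¹, and e^{tJ} can be computed block-by-block.

A has Jordan form
J =
  [4, 1, 0]
  [0, 4, 0]
  [0, 0, 4]
(up to reordering of blocks).

Per-block formulas:
  For a 2×2 Jordan block J_2(4): exp(t · J_2(4)) = e^(4t)·(I + t·N), where N is the 2×2 nilpotent shift.
  For a 1×1 block at λ = 4: exp(t · [4]) = [e^(4t)].

After assembling e^{tJ} and conjugating by P, we get:

e^{tA} =
  [-2*t*exp(4*t) + exp(4*t), t*exp(4*t), 2*t*exp(4*t)]
  [4*t*exp(4*t), -2*t*exp(4*t) + exp(4*t), -4*t*exp(4*t)]
  [-4*t*exp(4*t), 2*t*exp(4*t), 4*t*exp(4*t) + exp(4*t)]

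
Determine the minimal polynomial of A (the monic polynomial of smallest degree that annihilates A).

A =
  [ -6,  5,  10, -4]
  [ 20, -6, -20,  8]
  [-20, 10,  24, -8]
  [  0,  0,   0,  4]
x^2 - 8*x + 16

The characteristic polynomial is χ_A(x) = (x - 4)^4, so the eigenvalues are known. The minimal polynomial is
  m_A(x) = Π_λ (x − λ)^{k_λ}
where k_λ is the size of the *largest* Jordan block for λ (equivalently, the smallest k with (A − λI)^k v = 0 for every generalised eigenvector v of λ).

  λ = 4: largest Jordan block has size 2, contributing (x − 4)^2

So m_A(x) = (x - 4)^2 = x^2 - 8*x + 16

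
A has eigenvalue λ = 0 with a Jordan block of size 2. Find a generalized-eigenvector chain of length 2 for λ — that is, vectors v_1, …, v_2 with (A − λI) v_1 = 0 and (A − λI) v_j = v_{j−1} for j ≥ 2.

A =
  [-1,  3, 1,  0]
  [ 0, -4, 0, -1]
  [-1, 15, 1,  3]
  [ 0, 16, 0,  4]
A Jordan chain for λ = 0 of length 2:
v_1 = (-1, 0, -1, 0)ᵀ
v_2 = (1, 0, 0, 0)ᵀ

Let N = A − (0)·I. We want v_2 with N^2 v_2 = 0 but N^1 v_2 ≠ 0; then v_{j-1} := N · v_j for j = 2, …, 2.

Pick v_2 = (1, 0, 0, 0)ᵀ.
Then v_1 = N · v_2 = (-1, 0, -1, 0)ᵀ.

Sanity check: (A − (0)·I) v_1 = (0, 0, 0, 0)ᵀ = 0. ✓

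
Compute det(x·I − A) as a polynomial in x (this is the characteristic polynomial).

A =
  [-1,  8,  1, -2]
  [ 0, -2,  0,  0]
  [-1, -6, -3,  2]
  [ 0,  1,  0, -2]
x^4 + 8*x^3 + 24*x^2 + 32*x + 16

Expanding det(x·I − A) (e.g. by cofactor expansion or by noting that A is similar to its Jordan form J, which has the same characteristic polynomial as A) gives
  χ_A(x) = x^4 + 8*x^3 + 24*x^2 + 32*x + 16
which factors as (x + 2)^4. The eigenvalues (with algebraic multiplicities) are λ = -2 with multiplicity 4.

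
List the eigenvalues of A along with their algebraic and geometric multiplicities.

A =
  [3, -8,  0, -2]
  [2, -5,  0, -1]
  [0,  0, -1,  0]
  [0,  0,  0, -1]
λ = -1: alg = 4, geom = 3

Step 1 — factor the characteristic polynomial to read off the algebraic multiplicities:
  χ_A(x) = (x + 1)^4

Step 2 — compute geometric multiplicities via the rank-nullity identity g(λ) = n − rank(A − λI):
  rank(A − (-1)·I) = 1, so dim ker(A − (-1)·I) = n − 1 = 3

Summary:
  λ = -1: algebraic multiplicity = 4, geometric multiplicity = 3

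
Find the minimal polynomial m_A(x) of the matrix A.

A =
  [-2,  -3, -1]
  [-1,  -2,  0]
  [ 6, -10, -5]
x^3 + 9*x^2 + 27*x + 27

The characteristic polynomial is χ_A(x) = (x + 3)^3, so the eigenvalues are known. The minimal polynomial is
  m_A(x) = Π_λ (x − λ)^{k_λ}
where k_λ is the size of the *largest* Jordan block for λ (equivalently, the smallest k with (A − λI)^k v = 0 for every generalised eigenvector v of λ).

  λ = -3: largest Jordan block has size 3, contributing (x + 3)^3

So m_A(x) = (x + 3)^3 = x^3 + 9*x^2 + 27*x + 27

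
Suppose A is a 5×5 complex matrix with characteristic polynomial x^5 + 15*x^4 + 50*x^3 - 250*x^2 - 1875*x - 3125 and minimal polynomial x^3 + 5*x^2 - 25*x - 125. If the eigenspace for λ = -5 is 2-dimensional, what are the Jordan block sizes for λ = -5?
Block sizes for λ = -5: [2, 2]

Step 1 — from the characteristic polynomial, algebraic multiplicity of λ = -5 is 4. From dim ker(A − (-5)·I) = 2, there are exactly 2 Jordan blocks for λ = -5.
Step 2 — from the minimal polynomial, the factor (x + 5)^2 tells us the largest block for λ = -5 has size 2.
Step 3 — with total size 4, 2 blocks, and largest block 2, the block sizes (in nonincreasing order) are [2, 2].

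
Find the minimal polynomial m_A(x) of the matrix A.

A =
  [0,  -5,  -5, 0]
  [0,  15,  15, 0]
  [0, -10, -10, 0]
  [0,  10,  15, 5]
x^2 - 5*x

The characteristic polynomial is χ_A(x) = x^2*(x - 5)^2, so the eigenvalues are known. The minimal polynomial is
  m_A(x) = Π_λ (x − λ)^{k_λ}
where k_λ is the size of the *largest* Jordan block for λ (equivalently, the smallest k with (A − λI)^k v = 0 for every generalised eigenvector v of λ).

  λ = 0: largest Jordan block has size 1, contributing (x − 0)
  λ = 5: largest Jordan block has size 1, contributing (x − 5)

So m_A(x) = x*(x - 5) = x^2 - 5*x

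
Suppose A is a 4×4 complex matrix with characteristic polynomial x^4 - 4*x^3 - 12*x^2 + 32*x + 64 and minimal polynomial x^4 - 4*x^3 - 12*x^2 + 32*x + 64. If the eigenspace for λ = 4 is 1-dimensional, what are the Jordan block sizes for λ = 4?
Block sizes for λ = 4: [2]

Step 1 — from the characteristic polynomial, algebraic multiplicity of λ = 4 is 2. From dim ker(A − (4)·I) = 1, there are exactly 1 Jordan blocks for λ = 4.
Step 2 — from the minimal polynomial, the factor (x − 4)^2 tells us the largest block for λ = 4 has size 2.
Step 3 — with total size 2, 1 blocks, and largest block 2, the block sizes (in nonincreasing order) are [2].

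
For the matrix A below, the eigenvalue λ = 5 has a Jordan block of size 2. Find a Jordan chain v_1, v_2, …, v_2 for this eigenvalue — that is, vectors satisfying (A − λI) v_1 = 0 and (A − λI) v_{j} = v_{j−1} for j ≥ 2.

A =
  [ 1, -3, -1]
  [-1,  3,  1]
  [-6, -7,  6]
A Jordan chain for λ = 5 of length 2:
v_1 = (-1, 1, 1)ᵀ
v_2 = (1, -1, 0)ᵀ

Let N = A − (5)·I. We want v_2 with N^2 v_2 = 0 but N^1 v_2 ≠ 0; then v_{j-1} := N · v_j for j = 2, …, 2.

Pick v_2 = (1, -1, 0)ᵀ.
Then v_1 = N · v_2 = (-1, 1, 1)ᵀ.

Sanity check: (A − (5)·I) v_1 = (0, 0, 0)ᵀ = 0. ✓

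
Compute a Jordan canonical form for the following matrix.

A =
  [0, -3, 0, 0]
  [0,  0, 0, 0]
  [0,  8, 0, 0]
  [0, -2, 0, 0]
J_2(0) ⊕ J_1(0) ⊕ J_1(0)

The characteristic polynomial is
  det(x·I − A) = x^4

Eigenvalues and multiplicities (the geometric multiplicity of λ is n − rank(A − λI), which equals the number of Jordan blocks for λ):
  λ = 0: algebraic multiplicity = 4, geometric multiplicity = 3

Determining the block sizes for each eigenvalue:
  λ = 0: 3 blocks summing to 4 forces exactly one block of size 2 and the rest size 1 → block sizes [2, 1, 1]

Assembling the blocks gives a Jordan form
J =
  [0, 1, 0, 0]
  [0, 0, 0, 0]
  [0, 0, 0, 0]
  [0, 0, 0, 0]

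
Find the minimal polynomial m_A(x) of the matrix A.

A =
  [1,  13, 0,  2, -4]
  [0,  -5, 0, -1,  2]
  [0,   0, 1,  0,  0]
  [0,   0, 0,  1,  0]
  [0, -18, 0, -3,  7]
x^3 - 3*x^2 + 3*x - 1

The characteristic polynomial is χ_A(x) = (x - 1)^5, so the eigenvalues are known. The minimal polynomial is
  m_A(x) = Π_λ (x − λ)^{k_λ}
where k_λ is the size of the *largest* Jordan block for λ (equivalently, the smallest k with (A − λI)^k v = 0 for every generalised eigenvector v of λ).

  λ = 1: largest Jordan block has size 3, contributing (x − 1)^3

So m_A(x) = (x - 1)^3 = x^3 - 3*x^2 + 3*x - 1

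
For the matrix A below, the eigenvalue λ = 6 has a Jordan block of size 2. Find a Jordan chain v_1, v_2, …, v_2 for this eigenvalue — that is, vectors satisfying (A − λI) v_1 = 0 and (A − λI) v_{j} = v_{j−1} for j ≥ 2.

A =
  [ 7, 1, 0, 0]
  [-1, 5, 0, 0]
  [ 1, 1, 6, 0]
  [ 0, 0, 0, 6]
A Jordan chain for λ = 6 of length 2:
v_1 = (1, -1, 1, 0)ᵀ
v_2 = (1, 0, 0, 0)ᵀ

Let N = A − (6)·I. We want v_2 with N^2 v_2 = 0 but N^1 v_2 ≠ 0; then v_{j-1} := N · v_j for j = 2, …, 2.

Pick v_2 = (1, 0, 0, 0)ᵀ.
Then v_1 = N · v_2 = (1, -1, 1, 0)ᵀ.

Sanity check: (A − (6)·I) v_1 = (0, 0, 0, 0)ᵀ = 0. ✓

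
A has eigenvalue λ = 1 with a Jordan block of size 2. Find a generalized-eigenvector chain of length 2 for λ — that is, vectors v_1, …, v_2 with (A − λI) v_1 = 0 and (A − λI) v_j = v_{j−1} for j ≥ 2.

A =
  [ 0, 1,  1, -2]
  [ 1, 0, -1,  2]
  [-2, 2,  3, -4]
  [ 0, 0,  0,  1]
A Jordan chain for λ = 1 of length 2:
v_1 = (-1, 1, -2, 0)ᵀ
v_2 = (1, 0, 0, 0)ᵀ

Let N = A − (1)·I. We want v_2 with N^2 v_2 = 0 but N^1 v_2 ≠ 0; then v_{j-1} := N · v_j for j = 2, …, 2.

Pick v_2 = (1, 0, 0, 0)ᵀ.
Then v_1 = N · v_2 = (-1, 1, -2, 0)ᵀ.

Sanity check: (A − (1)·I) v_1 = (0, 0, 0, 0)ᵀ = 0. ✓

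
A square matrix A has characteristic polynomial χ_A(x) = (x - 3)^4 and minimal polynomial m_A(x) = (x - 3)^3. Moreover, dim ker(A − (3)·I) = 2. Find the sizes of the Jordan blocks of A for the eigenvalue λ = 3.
Block sizes for λ = 3: [3, 1]

Step 1 — from the characteristic polynomial, algebraic multiplicity of λ = 3 is 4. From dim ker(A − (3)·I) = 2, there are exactly 2 Jordan blocks for λ = 3.
Step 2 — from the minimal polynomial, the factor (x − 3)^3 tells us the largest block for λ = 3 has size 3.
Step 3 — with total size 4, 2 blocks, and largest block 3, the block sizes (in nonincreasing order) are [3, 1].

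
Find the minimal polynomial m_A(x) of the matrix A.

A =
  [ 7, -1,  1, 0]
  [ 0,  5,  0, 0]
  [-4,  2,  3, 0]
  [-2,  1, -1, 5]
x^2 - 10*x + 25

The characteristic polynomial is χ_A(x) = (x - 5)^4, so the eigenvalues are known. The minimal polynomial is
  m_A(x) = Π_λ (x − λ)^{k_λ}
where k_λ is the size of the *largest* Jordan block for λ (equivalently, the smallest k with (A − λI)^k v = 0 for every generalised eigenvector v of λ).

  λ = 5: largest Jordan block has size 2, contributing (x − 5)^2

So m_A(x) = (x - 5)^2 = x^2 - 10*x + 25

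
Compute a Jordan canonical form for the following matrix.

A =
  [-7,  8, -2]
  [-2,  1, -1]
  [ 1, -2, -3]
J_3(-3)

The characteristic polynomial is
  det(x·I − A) = x^3 + 9*x^2 + 27*x + 27 = (x + 3)^3

Eigenvalues and multiplicities (the geometric multiplicity of λ is n − rank(A − λI), which equals the number of Jordan blocks for λ):
  λ = -3: algebraic multiplicity = 3, geometric multiplicity = 1

Determining the block sizes for each eigenvalue:
  λ = -3: one block (gm = 1), so the single block has size am = 3 → block sizes [3]

Assembling the blocks gives a Jordan form
J =
  [-3,  1,  0]
  [ 0, -3,  1]
  [ 0,  0, -3]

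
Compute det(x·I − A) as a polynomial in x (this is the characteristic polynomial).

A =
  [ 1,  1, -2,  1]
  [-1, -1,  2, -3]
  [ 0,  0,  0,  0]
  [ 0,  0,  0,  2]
x^4 - 2*x^3

Expanding det(x·I − A) (e.g. by cofactor expansion or by noting that A is similar to its Jordan form J, which has the same characteristic polynomial as A) gives
  χ_A(x) = x^4 - 2*x^3
which factors as x^3*(x - 2). The eigenvalues (with algebraic multiplicities) are λ = 0 with multiplicity 3, λ = 2 with multiplicity 1.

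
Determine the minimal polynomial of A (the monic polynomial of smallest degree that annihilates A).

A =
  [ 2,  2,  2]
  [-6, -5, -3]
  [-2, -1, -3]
x^2 + 4*x + 4

The characteristic polynomial is χ_A(x) = (x + 2)^3, so the eigenvalues are known. The minimal polynomial is
  m_A(x) = Π_λ (x − λ)^{k_λ}
where k_λ is the size of the *largest* Jordan block for λ (equivalently, the smallest k with (A − λI)^k v = 0 for every generalised eigenvector v of λ).

  λ = -2: largest Jordan block has size 2, contributing (x + 2)^2

So m_A(x) = (x + 2)^2 = x^2 + 4*x + 4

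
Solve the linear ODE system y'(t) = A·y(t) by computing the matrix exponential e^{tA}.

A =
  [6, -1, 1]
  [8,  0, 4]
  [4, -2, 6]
e^{tA} =
  [2*t*exp(4*t) + exp(4*t), -t*exp(4*t), t*exp(4*t)]
  [8*t*exp(4*t), -4*t*exp(4*t) + exp(4*t), 4*t*exp(4*t)]
  [4*t*exp(4*t), -2*t*exp(4*t), 2*t*exp(4*t) + exp(4*t)]

Strategy: write A = P · J · P⁻¹ where J is a Jordan canonical form, so e^{tA} = P · e^{tJ} · P⁻¹, and e^{tJ} can be computed block-by-block.

A has Jordan form
J =
  [4, 1, 0]
  [0, 4, 0]
  [0, 0, 4]
(up to reordering of blocks).

Per-block formulas:
  For a 2×2 Jordan block J_2(4): exp(t · J_2(4)) = e^(4t)·(I + t·N), where N is the 2×2 nilpotent shift.
  For a 1×1 block at λ = 4: exp(t · [4]) = [e^(4t)].

After assembling e^{tJ} and conjugating by P, we get:

e^{tA} =
  [2*t*exp(4*t) + exp(4*t), -t*exp(4*t), t*exp(4*t)]
  [8*t*exp(4*t), -4*t*exp(4*t) + exp(4*t), 4*t*exp(4*t)]
  [4*t*exp(4*t), -2*t*exp(4*t), 2*t*exp(4*t) + exp(4*t)]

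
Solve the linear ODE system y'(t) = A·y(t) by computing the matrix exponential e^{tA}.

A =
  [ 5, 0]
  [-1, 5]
e^{tA} =
  [exp(5*t), 0]
  [-t*exp(5*t), exp(5*t)]

Strategy: write A = P · J · P⁻¹ where J is a Jordan canonical form, so e^{tA} = P · e^{tJ} · P⁻¹, and e^{tJ} can be computed block-by-block.

A has Jordan form
J =
  [5, 1]
  [0, 5]
(up to reordering of blocks).

Per-block formulas:
  For a 2×2 Jordan block J_2(5): exp(t · J_2(5)) = e^(5t)·(I + t·N), where N is the 2×2 nilpotent shift.

After assembling e^{tJ} and conjugating by P, we get:

e^{tA} =
  [exp(5*t), 0]
  [-t*exp(5*t), exp(5*t)]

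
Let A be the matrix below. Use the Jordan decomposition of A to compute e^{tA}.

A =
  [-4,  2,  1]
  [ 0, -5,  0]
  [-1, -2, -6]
e^{tA} =
  [t*exp(-5*t) + exp(-5*t), 2*t*exp(-5*t), t*exp(-5*t)]
  [0, exp(-5*t), 0]
  [-t*exp(-5*t), -2*t*exp(-5*t), -t*exp(-5*t) + exp(-5*t)]

Strategy: write A = P · J · P⁻¹ where J is a Jordan canonical form, so e^{tA} = P · e^{tJ} · P⁻¹, and e^{tJ} can be computed block-by-block.

A has Jordan form
J =
  [-5,  1,  0]
  [ 0, -5,  0]
  [ 0,  0, -5]
(up to reordering of blocks).

Per-block formulas:
  For a 1×1 block at λ = -5: exp(t · [-5]) = [e^(-5t)].
  For a 2×2 Jordan block J_2(-5): exp(t · J_2(-5)) = e^(-5t)·(I + t·N), where N is the 2×2 nilpotent shift.

After assembling e^{tJ} and conjugating by P, we get:

e^{tA} =
  [t*exp(-5*t) + exp(-5*t), 2*t*exp(-5*t), t*exp(-5*t)]
  [0, exp(-5*t), 0]
  [-t*exp(-5*t), -2*t*exp(-5*t), -t*exp(-5*t) + exp(-5*t)]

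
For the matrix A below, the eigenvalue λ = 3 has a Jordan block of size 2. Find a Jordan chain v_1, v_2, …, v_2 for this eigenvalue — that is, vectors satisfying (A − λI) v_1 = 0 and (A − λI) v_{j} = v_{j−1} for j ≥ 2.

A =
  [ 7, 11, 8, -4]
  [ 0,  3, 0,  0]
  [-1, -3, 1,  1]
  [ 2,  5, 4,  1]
A Jordan chain for λ = 3 of length 2:
v_1 = (4, 0, -1, 2)ᵀ
v_2 = (1, 0, 0, 0)ᵀ

Let N = A − (3)·I. We want v_2 with N^2 v_2 = 0 but N^1 v_2 ≠ 0; then v_{j-1} := N · v_j for j = 2, …, 2.

Pick v_2 = (1, 0, 0, 0)ᵀ.
Then v_1 = N · v_2 = (4, 0, -1, 2)ᵀ.

Sanity check: (A − (3)·I) v_1 = (0, 0, 0, 0)ᵀ = 0. ✓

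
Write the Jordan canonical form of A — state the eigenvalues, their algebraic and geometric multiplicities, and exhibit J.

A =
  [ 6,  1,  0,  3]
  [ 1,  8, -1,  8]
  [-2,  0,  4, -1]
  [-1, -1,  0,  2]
J_3(5) ⊕ J_1(5)

The characteristic polynomial is
  det(x·I − A) = x^4 - 20*x^3 + 150*x^2 - 500*x + 625 = (x - 5)^4

Eigenvalues and multiplicities (the geometric multiplicity of λ is n − rank(A − λI), which equals the number of Jordan blocks for λ):
  λ = 5: algebraic multiplicity = 4, geometric multiplicity = 2

Determining the block sizes for each eigenvalue:
  λ = 5: with am = 4 and gm = 2, the partition is not yet determined (e.g. several partitions of 4 into 2 parts exist). Let N = A − (5)·I. Computing rank(N^1) = 2, rank(N^2) = 1, rank(N^3) = 0; the number of blocks of size ≥ j is rank(N^{j−1}) − rank(N^j), giving [2, 1, 1]. So we have 1 block(s) of size 3, 1 block(s) of size 1 → block sizes [3, 1]

Assembling the blocks gives a Jordan form
J =
  [5, 1, 0, 0]
  [0, 5, 1, 0]
  [0, 0, 5, 0]
  [0, 0, 0, 5]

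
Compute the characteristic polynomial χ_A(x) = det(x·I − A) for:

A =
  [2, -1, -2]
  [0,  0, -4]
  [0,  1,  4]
x^3 - 6*x^2 + 12*x - 8

Expanding det(x·I − A) (e.g. by cofactor expansion or by noting that A is similar to its Jordan form J, which has the same characteristic polynomial as A) gives
  χ_A(x) = x^3 - 6*x^2 + 12*x - 8
which factors as (x - 2)^3. The eigenvalues (with algebraic multiplicities) are λ = 2 with multiplicity 3.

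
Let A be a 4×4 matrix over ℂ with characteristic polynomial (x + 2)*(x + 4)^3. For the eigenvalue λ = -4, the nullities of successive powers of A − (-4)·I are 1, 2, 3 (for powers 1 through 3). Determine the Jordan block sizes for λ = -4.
Block sizes for λ = -4: [3]

From the dimensions of kernels of powers, the number of Jordan blocks of size at least j is d_j − d_{j−1} where d_j = dim ker(N^j) (with d_0 = 0). Computing the differences gives [1, 1, 1].
The number of blocks of size exactly k is (#blocks of size ≥ k) − (#blocks of size ≥ k + 1), so the partition is: 1 block(s) of size 3.
In nonincreasing order the block sizes are [3].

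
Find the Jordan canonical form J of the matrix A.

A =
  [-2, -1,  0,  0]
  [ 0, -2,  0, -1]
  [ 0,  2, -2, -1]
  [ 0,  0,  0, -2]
J_3(-2) ⊕ J_1(-2)

The characteristic polynomial is
  det(x·I − A) = x^4 + 8*x^3 + 24*x^2 + 32*x + 16 = (x + 2)^4

Eigenvalues and multiplicities (the geometric multiplicity of λ is n − rank(A − λI), which equals the number of Jordan blocks for λ):
  λ = -2: algebraic multiplicity = 4, geometric multiplicity = 2

Determining the block sizes for each eigenvalue:
  λ = -2: with am = 4 and gm = 2, the partition is not yet determined (e.g. several partitions of 4 into 2 parts exist). Let N = A − (-2)·I. Computing rank(N^1) = 2, rank(N^2) = 1, rank(N^3) = 0; the number of blocks of size ≥ j is rank(N^{j−1}) − rank(N^j), giving [2, 1, 1]. So we have 1 block(s) of size 3, 1 block(s) of size 1 → block sizes [3, 1]

Assembling the blocks gives a Jordan form
J =
  [-2,  1,  0,  0]
  [ 0, -2,  1,  0]
  [ 0,  0, -2,  0]
  [ 0,  0,  0, -2]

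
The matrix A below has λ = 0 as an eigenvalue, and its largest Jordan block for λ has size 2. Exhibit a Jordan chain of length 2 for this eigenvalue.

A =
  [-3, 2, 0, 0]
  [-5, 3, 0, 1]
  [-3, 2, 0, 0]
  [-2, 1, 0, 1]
A Jordan chain for λ = 0 of length 2:
v_1 = (2, 3, 2, 1)ᵀ
v_2 = (0, 1, 0, 0)ᵀ

Let N = A − (0)·I. We want v_2 with N^2 v_2 = 0 but N^1 v_2 ≠ 0; then v_{j-1} := N · v_j for j = 2, …, 2.

Pick v_2 = (0, 1, 0, 0)ᵀ.
Then v_1 = N · v_2 = (2, 3, 2, 1)ᵀ.

Sanity check: (A − (0)·I) v_1 = (0, 0, 0, 0)ᵀ = 0. ✓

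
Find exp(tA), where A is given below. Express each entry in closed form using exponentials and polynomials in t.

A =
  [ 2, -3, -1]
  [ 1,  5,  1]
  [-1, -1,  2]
e^{tA} =
  [-t^2*exp(3*t)/2 - t*exp(3*t) + exp(3*t), -t^2*exp(3*t) - 3*t*exp(3*t), -t^2*exp(3*t)/2 - t*exp(3*t)]
  [t*exp(3*t), 2*t*exp(3*t) + exp(3*t), t*exp(3*t)]
  [t^2*exp(3*t)/2 - t*exp(3*t), t^2*exp(3*t) - t*exp(3*t), t^2*exp(3*t)/2 - t*exp(3*t) + exp(3*t)]

Strategy: write A = P · J · P⁻¹ where J is a Jordan canonical form, so e^{tA} = P · e^{tJ} · P⁻¹, and e^{tJ} can be computed block-by-block.

A has Jordan form
J =
  [3, 1, 0]
  [0, 3, 1]
  [0, 0, 3]
(up to reordering of blocks).

Per-block formulas:
  For a 3×3 Jordan block J_3(3): exp(t · J_3(3)) = e^(3t)·(I + t·N + (t^2/2)·N^2), where N is the 3×3 nilpotent shift.

After assembling e^{tJ} and conjugating by P, we get:

e^{tA} =
  [-t^2*exp(3*t)/2 - t*exp(3*t) + exp(3*t), -t^2*exp(3*t) - 3*t*exp(3*t), -t^2*exp(3*t)/2 - t*exp(3*t)]
  [t*exp(3*t), 2*t*exp(3*t) + exp(3*t), t*exp(3*t)]
  [t^2*exp(3*t)/2 - t*exp(3*t), t^2*exp(3*t) - t*exp(3*t), t^2*exp(3*t)/2 - t*exp(3*t) + exp(3*t)]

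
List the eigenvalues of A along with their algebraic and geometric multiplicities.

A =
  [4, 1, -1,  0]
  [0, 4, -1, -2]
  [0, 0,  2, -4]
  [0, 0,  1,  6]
λ = 4: alg = 4, geom = 2

Step 1 — factor the characteristic polynomial to read off the algebraic multiplicities:
  χ_A(x) = (x - 4)^4

Step 2 — compute geometric multiplicities via the rank-nullity identity g(λ) = n − rank(A − λI):
  rank(A − (4)·I) = 2, so dim ker(A − (4)·I) = n − 2 = 2

Summary:
  λ = 4: algebraic multiplicity = 4, geometric multiplicity = 2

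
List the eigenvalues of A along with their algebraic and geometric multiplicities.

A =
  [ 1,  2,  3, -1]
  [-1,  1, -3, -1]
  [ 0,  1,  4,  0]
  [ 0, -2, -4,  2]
λ = 2: alg = 4, geom = 2

Step 1 — factor the characteristic polynomial to read off the algebraic multiplicities:
  χ_A(x) = (x - 2)^4

Step 2 — compute geometric multiplicities via the rank-nullity identity g(λ) = n − rank(A − λI):
  rank(A − (2)·I) = 2, so dim ker(A − (2)·I) = n − 2 = 2

Summary:
  λ = 2: algebraic multiplicity = 4, geometric multiplicity = 2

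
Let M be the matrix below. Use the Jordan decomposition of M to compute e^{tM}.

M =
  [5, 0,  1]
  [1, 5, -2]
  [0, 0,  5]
e^{tM} =
  [exp(5*t), 0, t*exp(5*t)]
  [t*exp(5*t), exp(5*t), t^2*exp(5*t)/2 - 2*t*exp(5*t)]
  [0, 0, exp(5*t)]

Strategy: write M = P · J · P⁻¹ where J is a Jordan canonical form, so e^{tM} = P · e^{tJ} · P⁻¹, and e^{tJ} can be computed block-by-block.

M has Jordan form
J =
  [5, 1, 0]
  [0, 5, 1]
  [0, 0, 5]
(up to reordering of blocks).

Per-block formulas:
  For a 3×3 Jordan block J_3(5): exp(t · J_3(5)) = e^(5t)·(I + t·N + (t^2/2)·N^2), where N is the 3×3 nilpotent shift.

After assembling e^{tJ} and conjugating by P, we get:

e^{tM} =
  [exp(5*t), 0, t*exp(5*t)]
  [t*exp(5*t), exp(5*t), t^2*exp(5*t)/2 - 2*t*exp(5*t)]
  [0, 0, exp(5*t)]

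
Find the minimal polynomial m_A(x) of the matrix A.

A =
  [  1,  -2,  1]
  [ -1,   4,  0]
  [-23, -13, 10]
x^3 - 15*x^2 + 75*x - 125

The characteristic polynomial is χ_A(x) = (x - 5)^3, so the eigenvalues are known. The minimal polynomial is
  m_A(x) = Π_λ (x − λ)^{k_λ}
where k_λ is the size of the *largest* Jordan block for λ (equivalently, the smallest k with (A − λI)^k v = 0 for every generalised eigenvector v of λ).

  λ = 5: largest Jordan block has size 3, contributing (x − 5)^3

So m_A(x) = (x - 5)^3 = x^3 - 15*x^2 + 75*x - 125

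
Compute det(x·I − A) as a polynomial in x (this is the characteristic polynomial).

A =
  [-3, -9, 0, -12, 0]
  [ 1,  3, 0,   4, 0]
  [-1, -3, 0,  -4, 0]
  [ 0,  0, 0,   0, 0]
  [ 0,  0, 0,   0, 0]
x^5

Expanding det(x·I − A) (e.g. by cofactor expansion or by noting that A is similar to its Jordan form J, which has the same characteristic polynomial as A) gives
  χ_A(x) = x^5
which factors as x^5. The eigenvalues (with algebraic multiplicities) are λ = 0 with multiplicity 5.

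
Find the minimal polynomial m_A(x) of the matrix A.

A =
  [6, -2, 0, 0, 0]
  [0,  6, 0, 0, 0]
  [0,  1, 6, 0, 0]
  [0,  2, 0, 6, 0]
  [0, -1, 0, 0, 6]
x^2 - 12*x + 36

The characteristic polynomial is χ_A(x) = (x - 6)^5, so the eigenvalues are known. The minimal polynomial is
  m_A(x) = Π_λ (x − λ)^{k_λ}
where k_λ is the size of the *largest* Jordan block for λ (equivalently, the smallest k with (A − λI)^k v = 0 for every generalised eigenvector v of λ).

  λ = 6: largest Jordan block has size 2, contributing (x − 6)^2

So m_A(x) = (x - 6)^2 = x^2 - 12*x + 36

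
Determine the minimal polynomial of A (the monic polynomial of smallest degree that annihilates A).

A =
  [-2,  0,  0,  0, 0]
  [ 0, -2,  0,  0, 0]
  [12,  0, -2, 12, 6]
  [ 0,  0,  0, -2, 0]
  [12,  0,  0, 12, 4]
x^2 - 2*x - 8

The characteristic polynomial is χ_A(x) = (x - 4)*(x + 2)^4, so the eigenvalues are known. The minimal polynomial is
  m_A(x) = Π_λ (x − λ)^{k_λ}
where k_λ is the size of the *largest* Jordan block for λ (equivalently, the smallest k with (A − λI)^k v = 0 for every generalised eigenvector v of λ).

  λ = -2: largest Jordan block has size 1, contributing (x + 2)
  λ = 4: largest Jordan block has size 1, contributing (x − 4)

So m_A(x) = (x - 4)*(x + 2) = x^2 - 2*x - 8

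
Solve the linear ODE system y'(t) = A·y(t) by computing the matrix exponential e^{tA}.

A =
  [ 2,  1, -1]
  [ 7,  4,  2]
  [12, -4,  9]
e^{tA} =
  [2*t^2*exp(5*t) - 3*t*exp(5*t) + exp(5*t), t*exp(5*t), t^2*exp(5*t)/2 - t*exp(5*t)]
  [-2*t^2*exp(5*t) + 7*t*exp(5*t), -t*exp(5*t) + exp(5*t), -t^2*exp(5*t)/2 + 2*t*exp(5*t)]
  [-8*t^2*exp(5*t) + 12*t*exp(5*t), -4*t*exp(5*t), -2*t^2*exp(5*t) + 4*t*exp(5*t) + exp(5*t)]

Strategy: write A = P · J · P⁻¹ where J is a Jordan canonical form, so e^{tA} = P · e^{tJ} · P⁻¹, and e^{tJ} can be computed block-by-block.

A has Jordan form
J =
  [5, 1, 0]
  [0, 5, 1]
  [0, 0, 5]
(up to reordering of blocks).

Per-block formulas:
  For a 3×3 Jordan block J_3(5): exp(t · J_3(5)) = e^(5t)·(I + t·N + (t^2/2)·N^2), where N is the 3×3 nilpotent shift.

After assembling e^{tJ} and conjugating by P, we get:

e^{tA} =
  [2*t^2*exp(5*t) - 3*t*exp(5*t) + exp(5*t), t*exp(5*t), t^2*exp(5*t)/2 - t*exp(5*t)]
  [-2*t^2*exp(5*t) + 7*t*exp(5*t), -t*exp(5*t) + exp(5*t), -t^2*exp(5*t)/2 + 2*t*exp(5*t)]
  [-8*t^2*exp(5*t) + 12*t*exp(5*t), -4*t*exp(5*t), -2*t^2*exp(5*t) + 4*t*exp(5*t) + exp(5*t)]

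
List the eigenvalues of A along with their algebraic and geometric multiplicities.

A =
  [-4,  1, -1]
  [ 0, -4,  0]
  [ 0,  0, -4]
λ = -4: alg = 3, geom = 2

Step 1 — factor the characteristic polynomial to read off the algebraic multiplicities:
  χ_A(x) = (x + 4)^3

Step 2 — compute geometric multiplicities via the rank-nullity identity g(λ) = n − rank(A − λI):
  rank(A − (-4)·I) = 1, so dim ker(A − (-4)·I) = n − 1 = 2

Summary:
  λ = -4: algebraic multiplicity = 3, geometric multiplicity = 2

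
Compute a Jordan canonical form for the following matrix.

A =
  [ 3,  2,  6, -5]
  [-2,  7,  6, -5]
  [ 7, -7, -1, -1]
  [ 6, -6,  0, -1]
J_2(-1) ⊕ J_2(5)

The characteristic polynomial is
  det(x·I − A) = x^4 - 8*x^3 + 6*x^2 + 40*x + 25 = (x - 5)^2*(x + 1)^2

Eigenvalues and multiplicities (the geometric multiplicity of λ is n − rank(A − λI), which equals the number of Jordan blocks for λ):
  λ = -1: algebraic multiplicity = 2, geometric multiplicity = 1
  λ = 5: algebraic multiplicity = 2, geometric multiplicity = 1

Determining the block sizes for each eigenvalue:
  λ = -1: one block (gm = 1), so the single block has size am = 2 → block sizes [2]
  λ = 5: one block (gm = 1), so the single block has size am = 2 → block sizes [2]

Assembling the blocks gives a Jordan form
J =
  [-1,  1, 0, 0]
  [ 0, -1, 0, 0]
  [ 0,  0, 5, 1]
  [ 0,  0, 0, 5]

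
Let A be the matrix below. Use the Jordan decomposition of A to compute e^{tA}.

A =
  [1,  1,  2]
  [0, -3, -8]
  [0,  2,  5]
e^{tA} =
  [exp(t), t*exp(t), 2*t*exp(t)]
  [0, -4*t*exp(t) + exp(t), -8*t*exp(t)]
  [0, 2*t*exp(t), 4*t*exp(t) + exp(t)]

Strategy: write A = P · J · P⁻¹ where J is a Jordan canonical form, so e^{tA} = P · e^{tJ} · P⁻¹, and e^{tJ} can be computed block-by-block.

A has Jordan form
J =
  [1, 1, 0]
  [0, 1, 0]
  [0, 0, 1]
(up to reordering of blocks).

Per-block formulas:
  For a 2×2 Jordan block J_2(1): exp(t · J_2(1)) = e^(1t)·(I + t·N), where N is the 2×2 nilpotent shift.
  For a 1×1 block at λ = 1: exp(t · [1]) = [e^(1t)].

After assembling e^{tJ} and conjugating by P, we get:

e^{tA} =
  [exp(t), t*exp(t), 2*t*exp(t)]
  [0, -4*t*exp(t) + exp(t), -8*t*exp(t)]
  [0, 2*t*exp(t), 4*t*exp(t) + exp(t)]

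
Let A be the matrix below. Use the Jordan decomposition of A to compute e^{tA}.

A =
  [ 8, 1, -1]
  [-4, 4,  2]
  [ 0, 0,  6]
e^{tA} =
  [2*t*exp(6*t) + exp(6*t), t*exp(6*t), -t*exp(6*t)]
  [-4*t*exp(6*t), -2*t*exp(6*t) + exp(6*t), 2*t*exp(6*t)]
  [0, 0, exp(6*t)]

Strategy: write A = P · J · P⁻¹ where J is a Jordan canonical form, so e^{tA} = P · e^{tJ} · P⁻¹, and e^{tJ} can be computed block-by-block.

A has Jordan form
J =
  [6, 1, 0]
  [0, 6, 0]
  [0, 0, 6]
(up to reordering of blocks).

Per-block formulas:
  For a 2×2 Jordan block J_2(6): exp(t · J_2(6)) = e^(6t)·(I + t·N), where N is the 2×2 nilpotent shift.
  For a 1×1 block at λ = 6: exp(t · [6]) = [e^(6t)].

After assembling e^{tJ} and conjugating by P, we get:

e^{tA} =
  [2*t*exp(6*t) + exp(6*t), t*exp(6*t), -t*exp(6*t)]
  [-4*t*exp(6*t), -2*t*exp(6*t) + exp(6*t), 2*t*exp(6*t)]
  [0, 0, exp(6*t)]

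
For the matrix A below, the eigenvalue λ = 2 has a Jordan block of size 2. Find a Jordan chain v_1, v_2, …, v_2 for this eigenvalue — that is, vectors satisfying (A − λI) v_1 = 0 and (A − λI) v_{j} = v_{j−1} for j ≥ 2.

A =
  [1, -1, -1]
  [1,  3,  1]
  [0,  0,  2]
A Jordan chain for λ = 2 of length 2:
v_1 = (-1, 1, 0)ᵀ
v_2 = (1, 0, 0)ᵀ

Let N = A − (2)·I. We want v_2 with N^2 v_2 = 0 but N^1 v_2 ≠ 0; then v_{j-1} := N · v_j for j = 2, …, 2.

Pick v_2 = (1, 0, 0)ᵀ.
Then v_1 = N · v_2 = (-1, 1, 0)ᵀ.

Sanity check: (A − (2)·I) v_1 = (0, 0, 0)ᵀ = 0. ✓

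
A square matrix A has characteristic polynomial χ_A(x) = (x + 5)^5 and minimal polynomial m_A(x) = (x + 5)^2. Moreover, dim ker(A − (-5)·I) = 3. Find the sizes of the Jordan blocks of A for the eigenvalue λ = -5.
Block sizes for λ = -5: [2, 2, 1]

Step 1 — from the characteristic polynomial, algebraic multiplicity of λ = -5 is 5. From dim ker(A − (-5)·I) = 3, there are exactly 3 Jordan blocks for λ = -5.
Step 2 — from the minimal polynomial, the factor (x + 5)^2 tells us the largest block for λ = -5 has size 2.
Step 3 — with total size 5, 3 blocks, and largest block 2, the block sizes (in nonincreasing order) are [2, 2, 1].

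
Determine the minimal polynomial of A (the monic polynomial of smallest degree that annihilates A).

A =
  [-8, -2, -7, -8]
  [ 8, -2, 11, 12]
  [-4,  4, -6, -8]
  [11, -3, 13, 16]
x^4 - 8*x^2 + 16

The characteristic polynomial is χ_A(x) = (x - 2)^2*(x + 2)^2, so the eigenvalues are known. The minimal polynomial is
  m_A(x) = Π_λ (x − λ)^{k_λ}
where k_λ is the size of the *largest* Jordan block for λ (equivalently, the smallest k with (A − λI)^k v = 0 for every generalised eigenvector v of λ).

  λ = -2: largest Jordan block has size 2, contributing (x + 2)^2
  λ = 2: largest Jordan block has size 2, contributing (x − 2)^2

So m_A(x) = (x - 2)^2*(x + 2)^2 = x^4 - 8*x^2 + 16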